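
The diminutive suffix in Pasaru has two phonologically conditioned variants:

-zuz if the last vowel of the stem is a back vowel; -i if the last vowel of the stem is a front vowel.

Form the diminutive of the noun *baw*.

bawzuz

Since the last vowel of *baw* is /a/ (a back vowel), it takes -zuz, giving *bawzuz*.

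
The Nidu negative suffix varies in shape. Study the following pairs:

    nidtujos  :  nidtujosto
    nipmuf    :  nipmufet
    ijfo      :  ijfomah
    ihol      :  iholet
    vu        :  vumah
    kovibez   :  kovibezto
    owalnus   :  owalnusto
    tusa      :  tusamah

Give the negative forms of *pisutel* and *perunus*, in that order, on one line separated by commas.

The suffix is conditioned by the final sound: -to when the stem ends in a sibilant (*nidtujos*, *kovibez*, *owalnus*); -et when the stem ends in a non-sibilant consonant (*nipmuf*, *ihol*); -mah when the stem ends in a vowel (*ijfo*, *vu*, *tusa*).
Since the final sound of *pisutel* is /l/ (a non-sibilant consonant), it takes -et, giving *pisutelet*.
The final sound of *perunus* is /s/, which is a sibilant, so the suffix is -to, giving *perunusto*.

pisutelet, perunusto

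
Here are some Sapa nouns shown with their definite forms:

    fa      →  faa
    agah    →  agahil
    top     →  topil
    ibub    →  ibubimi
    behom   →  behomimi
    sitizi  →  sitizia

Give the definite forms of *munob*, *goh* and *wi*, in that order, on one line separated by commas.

The pattern is voicing of the final sound: -il when the stem ends in a voiceless consonant (*agah*, *top*); -imi when the stem ends in a voiced consonant (*ibub*, *behom*); -a when the stem ends in a vowel (*fa*, *sitizi*).
*munob*: final sound = /b/, a voiced consonant → -imi → *munobimi*.
*goh* — final sound /h/ (a voiceless consonant) → -il → *gohil*.
The final sound of *wi* is /i/, which is a vowel, so the suffix is -a, giving *wia*.

munobimi, gohil, wia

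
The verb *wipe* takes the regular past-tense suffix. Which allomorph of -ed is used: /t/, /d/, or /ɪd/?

/t/

The stem *wipe* ends in a voiceless consonant other than /t/.
The -ed suffix is realized as /ɪd/ after /t, d/; as /t/ after other voiceless consonants; and as /d/ after other voiced sounds.
So -ed on *wipe* is pronounced /t/.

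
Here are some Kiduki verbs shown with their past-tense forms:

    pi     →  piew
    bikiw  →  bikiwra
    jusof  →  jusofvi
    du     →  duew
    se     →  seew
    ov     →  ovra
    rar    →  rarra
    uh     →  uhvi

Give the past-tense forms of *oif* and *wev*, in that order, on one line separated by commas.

The alternation tracks the final sound of the stem — -vi when the stem ends in a voiceless consonant (*jusof*, *uh*); -ra when the stem ends in a voiced consonant (*bikiw*, *ov*, *rar*); -ew when the stem ends in a vowel (*pi*, *du*, *se*).
*oif* — final sound /f/ (a voiceless consonant) → -vi → *oifvi*.
The final sound of *wev* is /v/, which is a voiced consonant, so the suffix is -ra, giving *wevra*.

oifvi, wevra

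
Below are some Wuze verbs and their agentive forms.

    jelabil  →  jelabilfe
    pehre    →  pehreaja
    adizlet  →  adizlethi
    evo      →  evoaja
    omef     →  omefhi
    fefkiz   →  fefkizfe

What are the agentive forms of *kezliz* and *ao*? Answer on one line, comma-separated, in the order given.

kezlizfe, aoaja

The suffix is conditioned by the final sound: -hi when the stem ends in a voiceless consonant (*adizlet*, *omef*); -fe when the stem ends in a voiced consonant (*jelabil*, *fefkiz*); -aja when the stem ends in a vowel (*pehre*, *evo*).
The final sound of *kezliz* is /z/, which is a voiced consonant, so the suffix is -fe, giving *kezlizfe*.
The final sound of *ao* is /o/, which is a vowel, so the suffix is -aja, giving *aoaja*.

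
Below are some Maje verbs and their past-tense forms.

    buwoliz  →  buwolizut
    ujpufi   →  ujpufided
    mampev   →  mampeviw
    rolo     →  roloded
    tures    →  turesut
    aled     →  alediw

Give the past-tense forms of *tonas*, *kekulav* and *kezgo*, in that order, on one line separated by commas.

tonasut, kekulaviw, kezgoded

The pattern is sibilance of the final sound: -ut when the stem ends in a sibilant (*buwoliz*, *tures*); -iw when the stem ends in a non-sibilant consonant (*mampev*, *aled*); -ded when the stem ends in a vowel (*ujpufi*, *rolo*).
Since the final sound of *tonas* is /s/ (a sibilant), it takes -ut, giving *tonasut*.
The final sound of *kekulav* is /v/, which is a non-sibilant consonant, so the suffix is -iw, giving *kekulaviw*.
Since the final sound of *kezgo* is /o/ (a vowel), it takes -ded, giving *kezgoded*.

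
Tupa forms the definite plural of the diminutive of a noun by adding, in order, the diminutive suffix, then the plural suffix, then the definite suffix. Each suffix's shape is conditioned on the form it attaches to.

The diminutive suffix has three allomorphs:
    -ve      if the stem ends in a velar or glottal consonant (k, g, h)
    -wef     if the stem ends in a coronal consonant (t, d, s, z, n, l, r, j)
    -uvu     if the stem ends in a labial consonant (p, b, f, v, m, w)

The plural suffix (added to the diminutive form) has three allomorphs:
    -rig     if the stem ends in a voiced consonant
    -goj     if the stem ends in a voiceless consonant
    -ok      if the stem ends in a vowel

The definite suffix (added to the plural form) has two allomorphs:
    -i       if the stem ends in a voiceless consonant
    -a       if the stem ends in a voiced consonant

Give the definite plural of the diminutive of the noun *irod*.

Since the final consonant of *irod* is /d/ (coronal), it takes -wef, giving *irodwef*.
The diminutive form *irodwef*: final sound = /f/, a voiceless consonant → -goj → *irodwefgoj*.
Since the final consonant of the plural form *irodwefgoj* is /j/ (voiced), it takes -a, giving *irodwefgoja*.

irodwefgoja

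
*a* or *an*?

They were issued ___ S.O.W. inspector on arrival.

The indefinite article is chosen by the initial *sound* of the following word, not its spelling.
The initialism *S.O.W.* is read letter by letter; the first letter, S, is pronounced /ɛs/, which begins with a vowel sound.
So the article is *an*: They were issued an S.O.W. inspector on arrival.

an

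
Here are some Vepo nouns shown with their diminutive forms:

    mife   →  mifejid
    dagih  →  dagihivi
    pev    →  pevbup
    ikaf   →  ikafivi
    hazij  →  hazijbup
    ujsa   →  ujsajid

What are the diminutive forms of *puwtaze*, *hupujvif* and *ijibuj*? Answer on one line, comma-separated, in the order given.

Looking at the final sound of each stem: -ivi when the stem ends in a voiceless consonant (*dagih*, *ikaf*); -bup when the stem ends in a voiced consonant (*pev*, *hazij*); -jid when the stem ends in a vowel (*mife*, *ujsa*).
*puwtaze*: final sound = /e/, a vowel → -jid → *puwtazejid*.
*hupujvif*: final sound = /f/, a voiceless consonant → -ivi → *hupujvifivi*.
The final sound of *ijibuj* is /j/, which is a voiced consonant, so the suffix is -bup, giving *ijibujbup*.

puwtazejid, hupujvifivi, ijibujbup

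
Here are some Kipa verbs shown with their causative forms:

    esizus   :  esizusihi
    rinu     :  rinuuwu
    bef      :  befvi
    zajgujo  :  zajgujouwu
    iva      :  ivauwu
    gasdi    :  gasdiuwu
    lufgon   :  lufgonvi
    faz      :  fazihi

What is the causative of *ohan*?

The suffix is conditioned by the final sound: -ihi when the stem ends in a sibilant (*esizus*, *faz*); -vi when the stem ends in a non-sibilant consonant (*bef*, *lufgon*); -uwu when the stem ends in a vowel (*rinu*, *zajgujo*, *iva*, *gasdi*).
The final sound of *ohan* is /n/, which is a non-sibilant consonant, so the suffix is -vi, giving *ohanvi*.

ohanvi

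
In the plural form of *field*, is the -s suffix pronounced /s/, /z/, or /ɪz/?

The stem *field* ends in a voiced non-sibilant sound.
The plural suffix surfaces as /ɪz/ after sibilants, /s/ after other voiceless consonants, and /z/ after other voiced sounds.
So the plural -s on *field* is pronounced /z/.

/z/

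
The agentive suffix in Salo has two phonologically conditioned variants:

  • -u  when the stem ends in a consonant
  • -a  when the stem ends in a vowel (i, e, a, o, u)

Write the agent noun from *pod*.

Since the final sound of *pod* is /d/ (a consonant), it takes -u, giving *podu*.

podu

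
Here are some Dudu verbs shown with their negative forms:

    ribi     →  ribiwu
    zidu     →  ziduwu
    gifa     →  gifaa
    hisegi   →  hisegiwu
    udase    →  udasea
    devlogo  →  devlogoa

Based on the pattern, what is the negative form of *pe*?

pea

The suffix is conditioned by the last vowel: -wu when the last vowel of the stem is a high vowel (*ribi*, *zidu*, *hisegi*); -a when the last vowel of the stem is a non-high vowel (*gifa*, *udase*, *devlogo*).
*pe* — last vowel /e/ (a non-high vowel) → -a → *pea*.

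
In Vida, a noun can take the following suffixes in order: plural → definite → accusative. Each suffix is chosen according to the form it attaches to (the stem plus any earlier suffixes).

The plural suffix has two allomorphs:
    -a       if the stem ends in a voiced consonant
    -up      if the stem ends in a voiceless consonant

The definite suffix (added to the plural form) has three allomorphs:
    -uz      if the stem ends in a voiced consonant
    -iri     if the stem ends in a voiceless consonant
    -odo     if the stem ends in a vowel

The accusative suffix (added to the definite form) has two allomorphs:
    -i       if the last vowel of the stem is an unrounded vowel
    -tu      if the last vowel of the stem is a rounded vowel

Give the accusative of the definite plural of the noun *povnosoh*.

*povnosoh* — final consonant /h/ (voiceless) → -up → *povnosohup*.
Since the final sound of the plural form *povnosohup* is /p/ (a voiceless consonant), it takes -iri, giving *povnosohupiri*.
Since the last vowel of the definite form *povnosohupiri* is /i/ (an unrounded vowel), it takes -i, giving *povnosohupirii*.

povnosohupirii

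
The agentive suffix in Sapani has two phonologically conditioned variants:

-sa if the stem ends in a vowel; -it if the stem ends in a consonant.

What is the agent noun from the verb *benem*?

The final sound of *benem* is /m/, which is a consonant, so the suffix is -it, giving *benemit*.

benemit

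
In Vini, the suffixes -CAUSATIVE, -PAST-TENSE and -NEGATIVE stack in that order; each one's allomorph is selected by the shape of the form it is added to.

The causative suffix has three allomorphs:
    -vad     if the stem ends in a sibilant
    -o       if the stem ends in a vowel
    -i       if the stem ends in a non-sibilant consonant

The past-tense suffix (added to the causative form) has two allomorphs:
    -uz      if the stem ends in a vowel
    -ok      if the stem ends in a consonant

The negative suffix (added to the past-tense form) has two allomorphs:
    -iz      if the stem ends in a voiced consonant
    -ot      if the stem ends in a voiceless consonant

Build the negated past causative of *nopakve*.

*nopakve*: final sound = /e/, a vowel → -o → *nopakveo*.
The causative form *nopakveo* — final sound /o/ (a vowel) → -uz → *nopakveouz*.
Since the final consonant of the past-tense form *nopakveouz* is /z/ (voiced), it takes -iz, giving *nopakveouziz*.

nopakveouziz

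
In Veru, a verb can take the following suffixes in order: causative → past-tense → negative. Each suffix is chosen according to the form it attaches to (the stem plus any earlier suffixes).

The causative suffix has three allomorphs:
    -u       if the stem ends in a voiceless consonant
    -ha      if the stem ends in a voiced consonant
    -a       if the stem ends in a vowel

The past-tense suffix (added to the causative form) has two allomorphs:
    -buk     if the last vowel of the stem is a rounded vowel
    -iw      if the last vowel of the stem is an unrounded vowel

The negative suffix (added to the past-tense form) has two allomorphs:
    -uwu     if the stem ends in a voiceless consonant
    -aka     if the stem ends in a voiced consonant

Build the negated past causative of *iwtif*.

iwtifubukuwu

Since the final sound of *iwtif* is /f/ (a voiceless consonant), it takes -u, giving *iwtifu*.
Since the last vowel of the causative form *iwtifu* is /u/ (a rounded vowel), it takes -buk, giving *iwtifubuk*.
The past-tense form *iwtifubuk*: final consonant = /k/, voiceless → -uwu → *iwtifubukuwu*.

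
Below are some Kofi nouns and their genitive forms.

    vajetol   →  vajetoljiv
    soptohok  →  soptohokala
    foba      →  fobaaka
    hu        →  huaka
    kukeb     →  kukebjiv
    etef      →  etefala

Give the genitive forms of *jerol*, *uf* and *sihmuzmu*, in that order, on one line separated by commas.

The pattern is voicing of the final sound: -ala when the stem ends in a voiceless consonant (*soptohok*, *etef*); -jiv when the stem ends in a voiced consonant (*vajetol*, *kukeb*); -aka when the stem ends in a vowel (*foba*, *hu*).
The final sound of *jerol* is /l/, which is a voiced consonant, so the suffix is -jiv, giving *jeroljiv*.
*uf* — final sound /f/ (a voiceless consonant) → -ala → *ufala*.
The final sound of *sihmuzmu* is /u/, which is a vowel, so the suffix is -aka, giving *sihmuzmuaka*.

jeroljiv, ufala, sihmuzmuaka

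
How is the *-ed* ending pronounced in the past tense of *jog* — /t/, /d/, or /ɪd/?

/d/

The stem *jog* ends in a voiced sound other than /d/.
The -ed suffix is realized as /ɪd/ after /t, d/; as /t/ after other voiceless consonants; and as /d/ after other voiced sounds.
So -ed on *jog* is pronounced /d/.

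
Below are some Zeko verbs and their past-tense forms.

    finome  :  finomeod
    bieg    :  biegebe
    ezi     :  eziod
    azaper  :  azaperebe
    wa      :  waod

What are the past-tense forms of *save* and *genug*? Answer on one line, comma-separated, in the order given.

saveod, genugebe

The pattern is consonant vs. vowel: -ebe when the stem ends in a consonant (*bieg*, *azaper*); -od when the stem ends in a vowel (*finome*, *ezi*, *wa*).
*save* — final sound /e/ (a vowel) → -od → *saveod*.
*genug*: final sound = /g/, a consonant → -ebe → *genugebe*.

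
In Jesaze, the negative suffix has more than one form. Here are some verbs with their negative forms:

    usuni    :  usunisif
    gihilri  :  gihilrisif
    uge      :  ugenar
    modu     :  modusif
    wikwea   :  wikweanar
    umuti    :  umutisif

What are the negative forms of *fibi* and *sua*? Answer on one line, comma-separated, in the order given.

The suffix is conditioned by the last vowel: -sif when the last vowel of the stem is a high vowel (*usuni*, *gihilri*, *modu*, *umuti*); -nar when the last vowel of the stem is a non-high vowel (*uge*, *wikwea*).
*fibi* — last vowel /i/ (a high vowel) → -sif → *fibisif*.
*sua*: last vowel = /a/, a non-high vowel → -nar → *suanar*.

fibisif, suanar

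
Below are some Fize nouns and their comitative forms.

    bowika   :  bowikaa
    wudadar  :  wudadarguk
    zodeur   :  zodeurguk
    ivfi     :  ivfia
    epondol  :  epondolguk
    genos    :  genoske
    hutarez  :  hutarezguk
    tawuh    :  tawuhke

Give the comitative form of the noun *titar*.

The alternation tracks the final sound of the stem — -ke when the stem ends in a voiceless consonant (*genos*, *tawuh*); -guk when the stem ends in a voiced consonant (*wudadar*, *zodeur*, *epondol*, *hutarez*); -a when the stem ends in a vowel (*bowika*, *ivfi*).
*titar* — final sound /r/ (a voiced consonant) → -guk → *titarguk*.

titarguk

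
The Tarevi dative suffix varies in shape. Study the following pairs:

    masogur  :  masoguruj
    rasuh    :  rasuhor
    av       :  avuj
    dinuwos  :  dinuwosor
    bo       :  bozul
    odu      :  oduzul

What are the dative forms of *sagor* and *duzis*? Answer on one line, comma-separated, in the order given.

Looking at the final sound of each stem: -or when the stem ends in a voiceless consonant (*rasuh*, *dinuwos*); -uj when the stem ends in a voiced consonant (*masogur*, *av*); -zul when the stem ends in a vowel (*bo*, *odu*).
*sagor* — final sound /r/ (a voiced consonant) → -uj → *sagoruj*.
*duzis*: final sound = /s/, a voiceless consonant → -or → *duzisor*.

sagoruj, duzisor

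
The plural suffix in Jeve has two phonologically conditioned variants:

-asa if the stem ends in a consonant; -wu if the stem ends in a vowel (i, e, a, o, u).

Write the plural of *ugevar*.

The final sound of *ugevar* is /r/, which is a consonant, so the suffix is -asa, giving *ugevarasa*.

ugevarasa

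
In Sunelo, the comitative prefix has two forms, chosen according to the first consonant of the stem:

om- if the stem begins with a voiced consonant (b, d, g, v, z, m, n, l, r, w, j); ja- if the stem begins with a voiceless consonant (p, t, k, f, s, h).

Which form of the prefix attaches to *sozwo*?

ja-

The first consonant of *sozwo* is /s/, which is voiceless, so the prefix is ja-.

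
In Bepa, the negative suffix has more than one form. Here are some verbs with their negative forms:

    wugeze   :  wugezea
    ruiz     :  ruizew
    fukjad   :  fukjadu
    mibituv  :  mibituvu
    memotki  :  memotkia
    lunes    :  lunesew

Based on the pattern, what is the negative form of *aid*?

The pattern is sibilance of the final sound: -ew when the stem ends in a sibilant (*ruiz*, *lunes*); -u when the stem ends in a non-sibilant consonant (*fukjad*, *mibituv*); -a when the stem ends in a vowel (*wugeze*, *memotki*).
*aid* — final sound /d/ (a non-sibilant consonant) → -u → *aidu*.

aidu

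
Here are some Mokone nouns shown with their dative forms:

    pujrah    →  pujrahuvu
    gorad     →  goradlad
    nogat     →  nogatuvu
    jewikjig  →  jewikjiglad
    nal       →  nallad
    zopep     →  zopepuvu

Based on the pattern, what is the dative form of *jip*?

jipuvu

The suffix is conditioned by the final consonant: -uvu when the stem ends in a voiceless consonant (*pujrah*, *nogat*, *zopep*); -lad when the stem ends in a voiced consonant (*gorad*, *jewikjig*, *nal*).
The final consonant of *jip* is /p/, which is voiceless, so the suffix is -uvu, giving *jipuvu*.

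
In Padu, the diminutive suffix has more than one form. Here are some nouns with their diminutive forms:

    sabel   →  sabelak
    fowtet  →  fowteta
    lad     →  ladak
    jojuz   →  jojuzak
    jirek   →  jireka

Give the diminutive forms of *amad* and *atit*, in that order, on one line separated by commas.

amadak, atita

The pattern is voicing of the final consonant: -a when the stem ends in a voiceless consonant (*fowtet*, *jirek*); -ak when the stem ends in a voiced consonant (*sabel*, *lad*, *jojuz*).
Since the final consonant of *amad* is /d/ (voiced), it takes -ak, giving *amadak*.
*atit* — final consonant /t/ (voiceless) → -a → *atita*.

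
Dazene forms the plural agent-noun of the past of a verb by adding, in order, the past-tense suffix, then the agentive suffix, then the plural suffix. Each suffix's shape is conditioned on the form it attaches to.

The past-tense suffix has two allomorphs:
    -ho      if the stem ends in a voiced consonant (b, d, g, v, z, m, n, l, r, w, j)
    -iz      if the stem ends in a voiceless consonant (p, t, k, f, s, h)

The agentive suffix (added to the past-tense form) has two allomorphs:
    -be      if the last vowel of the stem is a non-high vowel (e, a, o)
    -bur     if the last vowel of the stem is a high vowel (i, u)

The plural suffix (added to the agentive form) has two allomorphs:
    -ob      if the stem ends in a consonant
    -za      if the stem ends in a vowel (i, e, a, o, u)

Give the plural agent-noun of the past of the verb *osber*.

osberhobeza

The final consonant of *osber* is /r/, which is voiced, so the past-tense suffix is -ho, giving *osberho*.
The past-tense form *osberho* — last vowel /o/ (a non-high vowel) → -be → *osberhobe*.
The final sound of the agentive form *osberhobe* is /e/, which is a vowel, so the plural suffix is -za, giving *osberhobeza*.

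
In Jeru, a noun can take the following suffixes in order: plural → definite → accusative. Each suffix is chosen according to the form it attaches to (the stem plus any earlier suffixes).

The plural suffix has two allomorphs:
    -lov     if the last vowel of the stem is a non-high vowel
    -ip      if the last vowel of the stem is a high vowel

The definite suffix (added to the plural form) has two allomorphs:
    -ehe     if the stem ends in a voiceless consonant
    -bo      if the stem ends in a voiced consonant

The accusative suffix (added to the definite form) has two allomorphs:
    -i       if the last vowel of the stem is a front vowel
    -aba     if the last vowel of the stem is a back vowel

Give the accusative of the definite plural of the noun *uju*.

ujuipehei

The last vowel of *uju* is /u/, which is a high vowel, so the plural suffix is -ip, giving *ujuip*.
Since the final consonant of the plural form *ujuip* is /p/ (voiceless), it takes -ehe, giving *ujuipehe*.
The last vowel of the definite form *ujuipehe* is /e/, which is a front vowel, so the accusative suffix is -i, giving *ujuipehei*.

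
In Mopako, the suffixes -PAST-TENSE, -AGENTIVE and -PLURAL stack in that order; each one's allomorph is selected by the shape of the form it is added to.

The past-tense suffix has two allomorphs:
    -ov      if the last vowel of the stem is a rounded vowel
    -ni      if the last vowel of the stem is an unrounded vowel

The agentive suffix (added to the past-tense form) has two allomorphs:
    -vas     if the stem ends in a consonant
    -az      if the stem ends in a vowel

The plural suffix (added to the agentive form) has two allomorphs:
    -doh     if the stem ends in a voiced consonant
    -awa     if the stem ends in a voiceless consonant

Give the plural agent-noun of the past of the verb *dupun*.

Since the last vowel of *dupun* is /u/ (a rounded vowel), it takes -ov, giving *dupunov*.
The past-tense form *dupunov*: final sound = /v/, a consonant → -vas → *dupunovvas*.
The agentive form *dupunovvas*: final consonant = /s/, voiceless → -awa → *dupunovvasawa*.

dupunovvasawa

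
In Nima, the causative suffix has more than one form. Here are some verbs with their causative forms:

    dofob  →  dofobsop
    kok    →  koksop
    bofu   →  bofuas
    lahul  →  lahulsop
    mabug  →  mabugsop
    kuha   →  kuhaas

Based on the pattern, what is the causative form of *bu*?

buas

The pattern is consonant vs. vowel: -sop when the stem ends in a consonant (*dofob*, *kok*, *lahul*, *mabug*); -as when the stem ends in a vowel (*bofu*, *kuha*).
*bu* — final sound /u/ (a vowel) → -as → *buas*.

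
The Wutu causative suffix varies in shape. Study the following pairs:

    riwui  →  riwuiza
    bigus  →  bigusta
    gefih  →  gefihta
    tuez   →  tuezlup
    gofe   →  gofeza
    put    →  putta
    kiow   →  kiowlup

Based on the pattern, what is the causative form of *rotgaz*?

rotgazlup

The alternation tracks the final sound of the stem — -ta when the stem ends in a voiceless consonant (*bigus*, *gefih*, *put*); -lup when the stem ends in a voiced consonant (*tuez*, *kiow*); -za when the stem ends in a vowel (*riwui*, *gofe*).
*rotgaz* — final sound /z/ (a voiced consonant) → -lup → *rotgazlup*.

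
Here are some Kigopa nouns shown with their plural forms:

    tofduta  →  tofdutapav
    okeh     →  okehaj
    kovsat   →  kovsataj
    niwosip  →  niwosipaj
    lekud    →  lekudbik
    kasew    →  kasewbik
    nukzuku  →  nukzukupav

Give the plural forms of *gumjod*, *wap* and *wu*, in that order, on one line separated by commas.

gumjodbik, wapaj, wupav

The suffix is conditioned by the final sound: -aj when the stem ends in a voiceless consonant (*okeh*, *kovsat*, *niwosip*); -bik when the stem ends in a voiced consonant (*lekud*, *kasew*); -pav when the stem ends in a vowel (*tofduta*, *nukzuku*).
*gumjod*: final sound = /d/, a voiced consonant → -bik → *gumjodbik*.
Since the final sound of *wap* is /p/ (a voiceless consonant), it takes -aj, giving *wapaj*.
Since the final sound of *wu* is /u/ (a vowel), it takes -pav, giving *wupav*.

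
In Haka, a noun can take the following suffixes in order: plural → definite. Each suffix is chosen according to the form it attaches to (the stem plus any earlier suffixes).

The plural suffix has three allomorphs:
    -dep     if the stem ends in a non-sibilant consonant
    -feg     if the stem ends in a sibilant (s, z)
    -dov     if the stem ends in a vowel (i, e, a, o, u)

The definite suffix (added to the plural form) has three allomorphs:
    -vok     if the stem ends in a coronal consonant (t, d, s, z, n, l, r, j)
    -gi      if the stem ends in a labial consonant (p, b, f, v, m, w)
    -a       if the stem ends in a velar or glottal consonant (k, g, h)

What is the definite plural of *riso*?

risodovgi

Since the final sound of *riso* is /o/ (a vowel), it takes -dov, giving *risodov*.
The final consonant of the plural form *risodov* is /v/, which is labial, so the definite suffix is -gi, giving *risodovgi*.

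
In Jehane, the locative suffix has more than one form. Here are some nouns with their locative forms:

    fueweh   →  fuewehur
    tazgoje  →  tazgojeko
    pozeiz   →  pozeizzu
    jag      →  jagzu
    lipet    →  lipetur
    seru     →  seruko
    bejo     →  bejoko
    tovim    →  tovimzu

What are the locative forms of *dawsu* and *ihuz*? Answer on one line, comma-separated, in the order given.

dawsuko, ihuzzu

The suffix is conditioned by the final sound: -ur when the stem ends in a voiceless consonant (*fueweh*, *lipet*); -zu when the stem ends in a voiced consonant (*pozeiz*, *jag*, *tovim*); -ko when the stem ends in a vowel (*tazgoje*, *seru*, *bejo*).
The final sound of *dawsu* is /u/, which is a vowel, so the suffix is -ko, giving *dawsuko*.
Since the final sound of *ihuz* is /z/ (a voiced consonant), it takes -zu, giving *ihuzzu*.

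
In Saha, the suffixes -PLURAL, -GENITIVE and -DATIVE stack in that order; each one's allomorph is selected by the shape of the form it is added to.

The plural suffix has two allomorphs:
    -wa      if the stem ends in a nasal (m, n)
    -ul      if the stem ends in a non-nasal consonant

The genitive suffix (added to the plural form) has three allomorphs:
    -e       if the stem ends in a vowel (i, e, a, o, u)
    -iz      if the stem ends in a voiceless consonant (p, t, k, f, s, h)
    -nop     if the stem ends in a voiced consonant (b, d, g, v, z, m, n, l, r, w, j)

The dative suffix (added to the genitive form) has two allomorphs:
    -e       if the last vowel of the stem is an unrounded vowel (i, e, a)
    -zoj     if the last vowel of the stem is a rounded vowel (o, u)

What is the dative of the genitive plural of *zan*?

zanwaee

*zan* — final consonant /n/ (a nasal) → -wa → *zanwa*.
The final sound of the plural form *zanwa* is /a/, which is a vowel, so the genitive suffix is -e, giving *zanwae*.
The last vowel of the genitive form *zanwae* is /e/, which is an unrounded vowel, so the dative suffix is -e, giving *zanwaee*.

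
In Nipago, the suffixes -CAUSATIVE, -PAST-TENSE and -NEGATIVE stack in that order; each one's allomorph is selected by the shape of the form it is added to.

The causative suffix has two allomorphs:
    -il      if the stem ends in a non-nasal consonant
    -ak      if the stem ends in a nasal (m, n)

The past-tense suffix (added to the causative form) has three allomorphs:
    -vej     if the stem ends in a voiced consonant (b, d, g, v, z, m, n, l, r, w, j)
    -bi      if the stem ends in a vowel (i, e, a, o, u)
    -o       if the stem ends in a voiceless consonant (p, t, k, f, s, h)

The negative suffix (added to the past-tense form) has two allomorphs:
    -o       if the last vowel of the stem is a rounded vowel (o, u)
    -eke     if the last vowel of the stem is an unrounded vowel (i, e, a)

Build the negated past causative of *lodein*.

The final consonant of *lodein* is /n/, which is a nasal, so the causative suffix is -ak, giving *lodeinak*.
The final sound of the causative form *lodeinak* is /k/, which is a voiceless consonant, so the past-tense suffix is -o, giving *lodeinako*.
The last vowel of the past-tense form *lodeinako* is /o/, which is a rounded vowel, so the negative suffix is -o, giving *lodeinakoo*.

lodeinakoo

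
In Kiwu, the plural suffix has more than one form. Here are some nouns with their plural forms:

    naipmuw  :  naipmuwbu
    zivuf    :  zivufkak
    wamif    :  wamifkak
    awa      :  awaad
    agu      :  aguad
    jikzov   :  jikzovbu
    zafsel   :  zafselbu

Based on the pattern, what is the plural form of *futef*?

The pattern is voicing of the final sound: -kak when the stem ends in a voiceless consonant (*zivuf*, *wamif*); -bu when the stem ends in a voiced consonant (*naipmuw*, *jikzov*, *zafsel*); -ad when the stem ends in a vowel (*awa*, *agu*).
The final sound of *futef* is /f/, which is a voiceless consonant, so the suffix is -kak, giving *futefkak*.

futefkak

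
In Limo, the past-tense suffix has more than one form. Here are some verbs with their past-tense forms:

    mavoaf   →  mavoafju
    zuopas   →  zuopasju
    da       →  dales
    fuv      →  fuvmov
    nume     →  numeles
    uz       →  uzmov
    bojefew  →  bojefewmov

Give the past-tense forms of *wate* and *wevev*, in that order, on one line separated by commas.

wateles, wevevmov

Looking at the final sound of each stem: -ju when the stem ends in a voiceless consonant (*mavoaf*, *zuopas*); -mov when the stem ends in a voiced consonant (*fuv*, *uz*, *bojefew*); -les when the stem ends in a vowel (*da*, *nume*).
The final sound of *wate* is /e/, which is a vowel, so the suffix is -les, giving *wateles*.
The final sound of *wevev* is /v/, which is a voiced consonant, so the suffix is -mov, giving *wevevmov*.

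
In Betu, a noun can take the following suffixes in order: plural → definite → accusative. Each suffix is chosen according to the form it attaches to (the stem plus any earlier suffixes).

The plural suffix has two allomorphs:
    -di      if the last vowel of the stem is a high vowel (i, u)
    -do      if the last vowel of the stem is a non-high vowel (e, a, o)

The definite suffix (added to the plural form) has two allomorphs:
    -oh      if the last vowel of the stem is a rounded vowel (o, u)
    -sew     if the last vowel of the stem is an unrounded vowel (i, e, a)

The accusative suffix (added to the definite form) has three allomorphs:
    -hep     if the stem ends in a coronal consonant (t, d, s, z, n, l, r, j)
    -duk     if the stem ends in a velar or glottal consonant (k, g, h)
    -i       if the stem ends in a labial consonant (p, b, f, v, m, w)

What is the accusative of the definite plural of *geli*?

gelidisewi

*geli* — last vowel /i/ (a high vowel) → -di → *gelidi*.
The plural form *gelidi*: last vowel = /i/, an unrounded vowel → -sew → *gelidisew*.
Since the final consonant of the definite form *gelidisew* is /w/ (labial), it takes -i, giving *gelidisewi*.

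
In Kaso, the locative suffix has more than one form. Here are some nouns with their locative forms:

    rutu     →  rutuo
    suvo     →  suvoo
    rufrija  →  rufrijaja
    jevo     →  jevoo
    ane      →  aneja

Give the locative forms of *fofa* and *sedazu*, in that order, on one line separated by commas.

Looking at the last vowel of each stem: -o when the last vowel of the stem is a rounded vowel (*rutu*, *suvo*, *jevo*); -ja when the last vowel of the stem is an unrounded vowel (*rufrija*, *ane*).
The last vowel of *fofa* is /a/, which is an unrounded vowel, so the suffix is -ja, giving *fofaja*.
*sedazu*: last vowel = /u/, a rounded vowel → -o → *sedazuo*.

fofaja, sedazuo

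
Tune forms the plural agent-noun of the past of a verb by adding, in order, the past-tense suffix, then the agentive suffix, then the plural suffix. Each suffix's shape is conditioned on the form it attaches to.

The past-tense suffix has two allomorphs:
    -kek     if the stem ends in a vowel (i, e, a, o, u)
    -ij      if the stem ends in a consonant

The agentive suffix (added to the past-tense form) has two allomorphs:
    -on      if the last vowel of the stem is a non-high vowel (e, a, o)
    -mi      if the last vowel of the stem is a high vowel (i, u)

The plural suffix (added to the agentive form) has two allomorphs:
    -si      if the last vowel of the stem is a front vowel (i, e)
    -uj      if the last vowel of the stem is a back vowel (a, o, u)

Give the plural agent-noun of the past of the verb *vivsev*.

Since the final sound of *vivsev* is /v/ (a consonant), it takes -ij, giving *vivsevij*.
The past-tense form *vivsevij*: last vowel = /i/, a high vowel → -mi → *vivsevijmi*.
Since the last vowel of the agentive form *vivsevijmi* is /i/ (a front vowel), it takes -si, giving *vivsevijmisi*.

vivsevijmisi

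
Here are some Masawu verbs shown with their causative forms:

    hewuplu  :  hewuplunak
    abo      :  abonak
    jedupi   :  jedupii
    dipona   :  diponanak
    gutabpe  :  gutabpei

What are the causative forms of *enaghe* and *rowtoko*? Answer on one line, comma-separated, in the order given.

The suffix is conditioned by the last vowel: -i when the last vowel of the stem is a front vowel (*jedupi*, *gutabpe*); -nak when the last vowel of the stem is a back vowel (*hewuplu*, *abo*, *dipona*).
*enaghe* — last vowel /e/ (a front vowel) → -i → *enaghei*.
*rowtoko* — last vowel /o/ (a back vowel) → -nak → *rowtokonak*.

enaghei, rowtokonak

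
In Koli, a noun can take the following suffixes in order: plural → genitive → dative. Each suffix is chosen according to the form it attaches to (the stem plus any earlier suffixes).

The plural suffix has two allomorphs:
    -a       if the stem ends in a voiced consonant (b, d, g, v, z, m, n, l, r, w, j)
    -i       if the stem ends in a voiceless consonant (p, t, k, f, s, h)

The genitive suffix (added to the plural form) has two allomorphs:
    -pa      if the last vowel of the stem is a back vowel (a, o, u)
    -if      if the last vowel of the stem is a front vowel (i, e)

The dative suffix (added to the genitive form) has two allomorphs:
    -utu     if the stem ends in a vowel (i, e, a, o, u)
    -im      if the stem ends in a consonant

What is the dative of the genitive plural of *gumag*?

*gumag*: final consonant = /g/, voiced → -a → *gumaga*.
The last vowel of the plural form *gumaga* is /a/, which is a back vowel, so the genitive suffix is -pa, giving *gumagapa*.
Since the final sound of the genitive form *gumagapa* is /a/ (a vowel), it takes -utu, giving *gumagapautu*.

gumagapautu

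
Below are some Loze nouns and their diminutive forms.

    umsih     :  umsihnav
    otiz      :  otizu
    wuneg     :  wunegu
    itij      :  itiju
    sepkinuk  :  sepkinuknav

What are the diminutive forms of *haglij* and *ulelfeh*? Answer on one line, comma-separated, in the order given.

The pattern is voicing of the final consonant: -nav when the stem ends in a voiceless consonant (*umsih*, *sepkinuk*); -u when the stem ends in a voiced consonant (*otiz*, *wuneg*, *itij*).
Since the final consonant of *haglij* is /j/ (voiced), it takes -u, giving *hagliju*.
*ulelfeh* — final consonant /h/ (voiceless) → -nav → *ulelfehnav*.

hagliju, ulelfehnav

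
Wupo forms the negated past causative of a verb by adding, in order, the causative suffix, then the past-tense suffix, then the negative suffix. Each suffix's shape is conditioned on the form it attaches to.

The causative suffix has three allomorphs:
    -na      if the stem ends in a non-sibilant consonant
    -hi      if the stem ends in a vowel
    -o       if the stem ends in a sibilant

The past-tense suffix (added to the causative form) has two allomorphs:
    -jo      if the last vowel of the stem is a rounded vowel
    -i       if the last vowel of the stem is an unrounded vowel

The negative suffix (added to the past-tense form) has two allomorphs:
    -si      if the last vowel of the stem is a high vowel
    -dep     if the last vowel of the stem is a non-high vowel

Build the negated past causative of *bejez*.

*bejez* — final sound /z/ (a sibilant) → -o → *bejezo*.
The last vowel of the causative form *bejezo* is /o/, which is a rounded vowel, so the past-tense suffix is -jo, giving *bejezojo*.
The past-tense form *bejezojo* — last vowel /o/ (a non-high vowel) → -dep → *bejezojodep*.

bejezojodep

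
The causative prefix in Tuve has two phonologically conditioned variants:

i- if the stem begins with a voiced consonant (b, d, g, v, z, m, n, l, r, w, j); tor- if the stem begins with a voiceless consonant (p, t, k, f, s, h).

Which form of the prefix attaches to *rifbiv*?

*rifbiv*: first consonant = /r/, voiced → i-.

i-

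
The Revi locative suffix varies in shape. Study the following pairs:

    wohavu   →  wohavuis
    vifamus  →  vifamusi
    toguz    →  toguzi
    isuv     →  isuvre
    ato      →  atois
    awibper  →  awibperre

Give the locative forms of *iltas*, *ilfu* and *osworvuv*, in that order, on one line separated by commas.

iltasi, ilfuis, osworvuvre

The alternation tracks the final sound of the stem — -i when the stem ends in a sibilant (*vifamus*, *toguz*); -re when the stem ends in a non-sibilant consonant (*isuv*, *awibper*); -is when the stem ends in a vowel (*wohavu*, *ato*).
*iltas*: final sound = /s/, a sibilant → -i → *iltasi*.
Since the final sound of *ilfu* is /u/ (a vowel), it takes -is, giving *ilfuis*.
The final sound of *osworvuv* is /v/, which is a non-sibilant consonant, so the suffix is -re, giving *osworvuvre*.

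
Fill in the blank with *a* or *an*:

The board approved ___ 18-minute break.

The indefinite article is chosen by the initial *sound* of the following word, not its spelling.
The number *18* is spoken "eighteen", beginning with /ˌeɪˈtiːn/ — a vowel sound.
So the article is *an*: The board approved an 18-minute break.

an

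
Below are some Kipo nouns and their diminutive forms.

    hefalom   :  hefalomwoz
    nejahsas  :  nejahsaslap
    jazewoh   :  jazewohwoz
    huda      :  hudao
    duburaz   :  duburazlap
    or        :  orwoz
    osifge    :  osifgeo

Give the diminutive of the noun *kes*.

keslap

The suffix is conditioned by the final sound: -lap when the stem ends in a sibilant (*nejahsas*, *duburaz*); -woz when the stem ends in a non-sibilant consonant (*hefalom*, *jazewoh*, *or*); -o when the stem ends in a vowel (*huda*, *osifge*).
*kes* — final sound /s/ (a sibilant) → -lap → *keslap*.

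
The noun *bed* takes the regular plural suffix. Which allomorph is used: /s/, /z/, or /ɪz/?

/z/

The stem *bed* ends in a voiced non-sibilant sound.
The plural suffix surfaces as /ɪz/ after sibilants, /s/ after other voiceless consonants, and /z/ after other voiced sounds.
So the plural -s on *bed* is pronounced /z/.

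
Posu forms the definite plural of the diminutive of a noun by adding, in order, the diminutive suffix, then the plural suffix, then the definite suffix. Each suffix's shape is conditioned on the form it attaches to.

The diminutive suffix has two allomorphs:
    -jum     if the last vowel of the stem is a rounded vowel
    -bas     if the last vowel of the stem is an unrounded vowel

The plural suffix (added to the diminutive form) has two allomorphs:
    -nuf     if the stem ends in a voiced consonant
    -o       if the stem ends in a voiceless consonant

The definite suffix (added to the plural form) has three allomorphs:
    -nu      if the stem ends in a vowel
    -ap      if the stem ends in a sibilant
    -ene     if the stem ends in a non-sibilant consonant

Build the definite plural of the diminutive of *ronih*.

ronihbasonu

*ronih*: last vowel = /i/, an unrounded vowel → -bas → *ronihbas*.
The diminutive form *ronihbas*: final consonant = /s/, voiceless → -o → *ronihbaso*.
The final sound of the plural form *ronihbaso* is /o/, which is a vowel, so the definite suffix is -nu, giving *ronihbasonu*.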